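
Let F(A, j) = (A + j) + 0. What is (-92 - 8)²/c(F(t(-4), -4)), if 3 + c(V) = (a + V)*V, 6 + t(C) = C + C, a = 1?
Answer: 10000/303 ≈ 33.003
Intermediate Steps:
t(C) = -6 + 2*C (t(C) = -6 + (C + C) = -6 + 2*C)
F(A, j) = A + j
c(V) = -3 + V*(1 + V) (c(V) = -3 + (1 + V)*V = -3 + V*(1 + V))
(-92 - 8)²/c(F(t(-4), -4)) = (-92 - 8)²/(-3 + ((-6 + 2*(-4)) - 4) + ((-6 + 2*(-4)) - 4)²) = (-100)²/(-3 + ((-6 - 8) - 4) + ((-6 - 8) - 4)²) = 10000/(-3 + (-14 - 4) + (-14 - 4)²) = 10000/(-3 - 18 + (-18)²) = 10000/(-3 - 18 + 324) = 10000/303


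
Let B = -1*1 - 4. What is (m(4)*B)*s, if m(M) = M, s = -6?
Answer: 120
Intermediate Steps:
B = -5 (B = -1 - 4 = -5)
(m(4)*B)*s = (4*(-5))*(-6) = -20*(-6) = 120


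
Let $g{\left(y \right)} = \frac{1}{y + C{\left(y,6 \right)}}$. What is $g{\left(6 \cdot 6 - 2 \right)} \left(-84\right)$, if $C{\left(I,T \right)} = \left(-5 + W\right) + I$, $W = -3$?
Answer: $- \frac{7}{5} \approx -1.4$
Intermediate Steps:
$C{\left(I,T \right)} = -8 + I$ ($C{\left(I,T \right)} = \left(-5 - 3\right) + I = -8 + I$)
$g{\left(y \right)} = \frac{1}{-8 + 2 y}$ ($g{\left(y \right)} = \frac{1}{y + \left(-8 + y\right)} = \frac{1}{-8 + 2 y}$)
$g{\left(6 \cdot 6 - 2 \right)} \left(-84\right) = \frac{1}{2 \left(-4 + \left(6 \cdot 6 - 2\right)\right)} \left(-84\right) = \frac{1}{2 \left(-4 + \left(36 - 2\right)\right)} \left(-84\right) = \frac{1}{2 \left(-4 + 34\right)} \left(-84\right) = \frac{1}{2 \cdot 30} \left(-84\right) = \frac{1}{2} \cdot \frac{1}{30} \left(-84\right) = \frac{1}{60} \left(-84\right) = - \frac{7}{5}$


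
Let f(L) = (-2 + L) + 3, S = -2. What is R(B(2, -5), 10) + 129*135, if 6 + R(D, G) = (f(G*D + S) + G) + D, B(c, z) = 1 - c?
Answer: 17407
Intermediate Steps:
f(L) = 1 + L
R(D, G) = -7 + D + G + D*G (R(D, G) = -6 + (((1 + (G*D - 2)) + G) + D) = -6 + (((1 + (D*G - 2)) + G) + D) = -6 + (((1 + (-2 + D*G)) + G) + D) = -6 + (((-1 + D*G) + G) + D) = -6 + ((-1 + G + D*G) + D) = -6 + (-1 + D + G + D*G) = -7 + D + G + D*G)
R(B(2, -5), 10) + 129*135 = (-7 + (1 - 1*2) + 10 + (1 - 1*2)*10) + 129*135 = (-7 + (1 - 2) + 10 + (1 - 2)*10) + 17415 = (-7 - 1 + 10 - 1*10) + 17415 = (-7 - 1 + 10 - 10) + 17415 = -8 + 17415 = 17407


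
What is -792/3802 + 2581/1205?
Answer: 4429301/2290705 ≈ 1.9336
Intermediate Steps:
-792/3802 + 2581/1205 = -792*1/3802 + 2581*(1/1205) = -396/1901 + 2581/1205 = 4429301/2290705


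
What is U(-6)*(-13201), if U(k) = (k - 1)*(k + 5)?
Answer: -92407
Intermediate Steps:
U(k) = (-1 + k)*(5 + k)
U(-6)*(-13201) = (-5 + (-6)**2 + 4*(-6))*(-13201) = (-5 + 36 - 24)*(-13201) = 7*(-13201) = -92407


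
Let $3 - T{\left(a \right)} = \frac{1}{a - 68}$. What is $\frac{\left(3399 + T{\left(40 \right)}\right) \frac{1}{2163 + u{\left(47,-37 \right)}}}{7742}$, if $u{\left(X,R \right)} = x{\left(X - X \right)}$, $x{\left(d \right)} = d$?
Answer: $\frac{95257}{468886488} \approx 0.00020316$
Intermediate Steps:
$T{\left(a \right)} = 3 - \frac{1}{-68 + a}$ ($T{\left(a \right)} = 3 - \frac{1}{a - 68} = 3 - \frac{1}{-68 + a}$)
$u{\left(X,R \right)} = 0$ ($u{\left(X,R \right)} = X - X = 0$)
$\frac{\left(3399 + T{\left(40 \right)}\right) \frac{1}{2163 + u{\left(47,-37 \right)}}}{7742} = \frac{\left(3399 + \frac{-205 + 3 \cdot 40}{-68 + 40}\right) \frac{1}{2163 + 0}}{7742} = \frac{3399 + \frac{-205 + 120}{-28}}{2163} \cdot \frac{1}{7742} = \left(3399 - - \frac{85}{28}\right) \frac{1}{2163} \cdot \frac{1}{7742} = \left(3399 + \frac{85}{28}\right) \frac{1}{2163} \cdot \frac{1}{7742} = \frac{95257}{28} \cdot \frac{1}{2163} \cdot \frac{1}{7742} = \frac{95257}{60564} \cdot \frac{1}{7742} = \frac{95257}{468886488}$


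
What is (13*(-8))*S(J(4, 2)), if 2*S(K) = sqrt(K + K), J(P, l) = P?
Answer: -104*sqrt(2) ≈ -147.08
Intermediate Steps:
S(K) = sqrt(2)*sqrt(K)/2 (S(K) = sqrt(K + K)/2 = sqrt(2*K)/2 = (sqrt(2)*sqrt(K))/2 = sqrt(2)*sqrt(K)/2)
(13*(-8))*S(J(4, 2)) = (13*(-8))*(sqrt(2)*sqrt(4)/2) = -52*sqrt(2)*2 = -104*sqrt(2)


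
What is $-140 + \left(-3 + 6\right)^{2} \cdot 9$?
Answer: $-59$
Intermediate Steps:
$-140 + \left(-3 + 6\right)^{2} \cdot 9 = -140 + 3^{2} \cdot 9 = -140 + 9 \cdot 9 = -140 + 81 = -59$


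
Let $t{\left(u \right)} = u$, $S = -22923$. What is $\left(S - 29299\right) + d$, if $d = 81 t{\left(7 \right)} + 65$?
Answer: $-51590$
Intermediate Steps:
$d = 632$ ($d = 81 \cdot 7 + 65 = 567 + 65 = 632$)
$\left(S - 29299\right) + d = \left(-22923 - 29299\right) + 632 = -52222 + 632 = -51590$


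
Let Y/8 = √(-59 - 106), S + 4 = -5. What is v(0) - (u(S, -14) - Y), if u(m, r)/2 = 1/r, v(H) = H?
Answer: ⅐ + 8*I*√165 ≈ 0.14286 + 102.76*I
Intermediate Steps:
S = -9 (S = -4 - 5 = -9)
Y = 8*I*√165 (Y = 8*√(-59 - 106) = 8*√(-165) = 8*(I*√165) = 8*I*√165 ≈ 102.76*I)
u(m, r) = 2/r
v(0) - (u(S, -14) - Y) = 0 - (2/(-14) - 8*I*√165) = 0 - (2*(-1/14) - 8*I*√165) = 0 - (-⅐ - 8*I*√165) = 0 + (⅐ + 8*I*√165) = ⅐ + 8*I*√165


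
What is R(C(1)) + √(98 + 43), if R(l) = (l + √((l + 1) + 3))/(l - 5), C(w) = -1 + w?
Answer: -⅖ + √141 ≈ 11.474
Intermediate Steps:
R(l) = (l + √(4 + l))/(-5 + l) (R(l) = (l + √((1 + l) + 3))/(-5 + l) = (l + √(4 + l))/(-5 + l))
R(C(1)) + √(98 + 43) = ((-1 + 1) + √(4 + (-1 + 1)))/(-5 + (-1 + 1)) + √(98 + 43) = (0 + √(4 + 0))/(-5 + 0) + √141 = (0 + √4)/(-5) + √141 = -(0 + 2)/5 + √141 = -⅕*2 + √141 = -⅖ + √141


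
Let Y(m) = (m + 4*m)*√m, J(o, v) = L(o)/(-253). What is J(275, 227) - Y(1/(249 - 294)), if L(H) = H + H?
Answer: -50/23 + I*√5/135 ≈ -2.1739 + 0.016563*I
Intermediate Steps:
L(H) = 2*H
J(o, v) = -2*o/253 (J(o, v) = (2*o)/(-253) = (2*o)*(-1/253) = -2*o/253)
Y(m) = 5*m^(3/2) (Y(m) = (5*m)*√m = 5*m^(3/2))
J(275, 227) - Y(1/(249 - 294)) = -2/253*275 - 5*(1/(249 - 294))^(3/2) = -50/23 - 5*(1/(-45))^(3/2) = -50/23 - 5*(-1/45)^(3/2) = -50/23 - 5*(-I*√5/675) = -50/23 - (-1)*I*√5/135 = -50/23 + I*√5/135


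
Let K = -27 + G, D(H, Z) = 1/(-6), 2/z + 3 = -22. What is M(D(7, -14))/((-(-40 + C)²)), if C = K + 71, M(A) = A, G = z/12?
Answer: 3750/358801 ≈ 0.010451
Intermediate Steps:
z = -2/25 (z = 2/(-3 - 22) = 2/(-25) = 2*(-1/25) = -2/25 ≈ -0.080000)
D(H, Z) = -⅙
G = -1/150 (G = -2/25/12 = -2/25*1/12 = -1/150 ≈ -0.0066667)
K = -4051/150 (K = -27 - 1/150 = -4051/150 ≈ -27.007)
C = 6599/150 (C = -4051/150 + 71 = 6599/150 ≈ 43.993)
M(D(7, -14))/((-(-40 + C)²)) = -(-1/(-40 + 6599/150)²)/6 = -1/(6*((-(599/150)²))) = -1/(6*((-1*358801/22500))) = -1/(6*(-358801/22500)) = -⅙*(-22500/358801) = 3750/358801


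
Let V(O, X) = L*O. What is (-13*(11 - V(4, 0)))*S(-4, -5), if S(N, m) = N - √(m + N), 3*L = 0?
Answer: 572 + 429*I ≈ 572.0 + 429.0*I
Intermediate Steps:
L = 0 (L = (⅓)*0 = 0)
V(O, X) = 0 (V(O, X) = 0*O = 0)
S(N, m) = N - √(N + m)
(-13*(11 - V(4, 0)))*S(-4, -5) = (-13*(11 - 1*0))*(-4 - √(-4 - 5)) = (-13*(11 + 0))*(-4 - √(-9)) = (-13*11)*(-4 - 3*I) = -143*(-4 - 3*I) = 572 + 429*I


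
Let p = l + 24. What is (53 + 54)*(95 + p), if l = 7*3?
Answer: 14980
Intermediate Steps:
l = 21
p = 45 (p = 21 + 24 = 45)
(53 + 54)*(95 + p) = (53 + 54)*(95 + 45) = 107*140 = 14980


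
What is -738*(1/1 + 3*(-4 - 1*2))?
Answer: 12546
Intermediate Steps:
-738*(1/1 + 3*(-4 - 1*2)) = -738*(1*1 + 3*(-4 - 2)) = -738*(1 + 3*(-6)) = -738*(1 - 18) = -738*(-17) = 12546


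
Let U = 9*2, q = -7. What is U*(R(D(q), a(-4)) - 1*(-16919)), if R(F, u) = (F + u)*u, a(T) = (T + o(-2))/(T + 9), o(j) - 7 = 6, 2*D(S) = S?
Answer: 7612173/25 ≈ 3.0449e+5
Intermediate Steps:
D(S) = S/2
o(j) = 13 (o(j) = 7 + 6 = 13)
U = 18
a(T) = (13 + T)/(9 + T) (a(T) = (T + 13)/(T + 9) = (13 + T)/(9 + T))
R(F, u) = u*(F + u)
U*(R(D(q), a(-4)) - 1*(-16919)) = 18*(((13 - 4)/(9 - 4))*((½)*(-7) + (13 - 4)/(9 - 4)) - 1*(-16919)) = 18*((9/5)*(-7/2 + 9/5) + 16919) = 18*(((⅕)*9)*(-7/2 + (⅕)*9) + 16919) = 18*(9*(-7/2 + 9/5)/5 + 16919) = 18*((9/5)*(-17/10) + 16919) = 18*(-153/50 + 16919) = 18*(845797/50) = 7612173/25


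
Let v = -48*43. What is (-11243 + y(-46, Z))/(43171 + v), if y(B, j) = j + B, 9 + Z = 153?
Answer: -11145/41107 ≈ -0.27112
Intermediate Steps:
v = -2064
Z = 144 (Z = -9 + 153 = 144)
y(B, j) = B + j
(-11243 + y(-46, Z))/(43171 + v) = (-11243 + (-46 + 144))/(43171 - 2064) = (-11243 + 98)/41107 = -11145*1/41107 = -11145/41107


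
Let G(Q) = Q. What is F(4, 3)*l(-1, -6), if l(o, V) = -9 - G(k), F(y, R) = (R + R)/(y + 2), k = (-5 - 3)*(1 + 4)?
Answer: 31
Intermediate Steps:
k = -40 (k = -8*5 = -40)
F(y, R) = 2*R/(2 + y) (F(y, R) = (2*R)/(2 + y) = 2*R/(2 + y))
l(o, V) = 31 (l(o, V) = -9 - 1*(-40) = -9 + 40 = 31)
F(4, 3)*l(-1, -6) = (2*3/(2 + 4))*31 = (2*3/6)*31 = (2*3*(⅙))*31 = 1*31 = 31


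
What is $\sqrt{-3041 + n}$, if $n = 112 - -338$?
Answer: $i \sqrt{2591} \approx 50.902 i$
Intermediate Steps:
$n = 450$ ($n = 112 + 338 = 450$)
$\sqrt{-3041 + n} = \sqrt{-3041 + 450} = \sqrt{-2591} = i \sqrt{2591}$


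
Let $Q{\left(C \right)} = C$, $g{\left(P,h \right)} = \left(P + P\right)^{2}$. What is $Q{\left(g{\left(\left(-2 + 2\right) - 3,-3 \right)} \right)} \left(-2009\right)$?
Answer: $-72324$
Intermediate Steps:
$g{\left(P,h \right)} = 4 P^{2}$ ($g{\left(P,h \right)} = \left(2 P\right)^{2} = 4 P^{2}$)
$Q{\left(g{\left(\left(-2 + 2\right) - 3,-3 \right)} \right)} \left(-2009\right) = 4 \left(\left(-2 + 2\right) - 3\right)^{2} \left(-2009\right) = 4 \left(0 - 3\right)^{2} \left(-2009\right) = 4 \left(-3\right)^{2} \left(-2009\right) = 4 \cdot 9 \left(-2009\right) = 36 \left(-2009\right) = -72324$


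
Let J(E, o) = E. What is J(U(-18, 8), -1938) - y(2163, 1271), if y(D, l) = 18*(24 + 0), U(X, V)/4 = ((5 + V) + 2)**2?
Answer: 468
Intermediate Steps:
U(X, V) = 4*(7 + V)**2 (U(X, V) = 4*((5 + V) + 2)**2 = 4*(7 + V)**2)
y(D, l) = 432 (y(D, l) = 18*24 = 432)
J(U(-18, 8), -1938) - y(2163, 1271) = 4*(7 + 8)**2 - 1*432 = 4*15**2 - 432 = 4*225 - 432 = 900 - 432 = 468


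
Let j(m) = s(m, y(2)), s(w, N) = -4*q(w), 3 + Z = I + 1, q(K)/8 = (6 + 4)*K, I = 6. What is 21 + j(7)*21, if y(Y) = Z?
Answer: -47019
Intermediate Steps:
q(K) = 80*K (q(K) = 8*((6 + 4)*K) = 8*(10*K) = 80*K)
Z = 4 (Z = -3 + (6 + 1) = -3 + 7 = 4)
y(Y) = 4
s(w, N) = -320*w
j(m) = -320*m
21 + j(7)*21 = 21 - 320*7*21 = 21 - 2240*21 = 21 - 47040 = -47019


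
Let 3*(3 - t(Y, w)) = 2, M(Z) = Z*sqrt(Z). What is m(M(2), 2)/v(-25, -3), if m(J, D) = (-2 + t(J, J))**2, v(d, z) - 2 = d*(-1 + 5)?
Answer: -1/882 ≈ -0.0011338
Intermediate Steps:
M(Z) = Z**(3/2)
t(Y, w) = 7/3 (t(Y, w) = 3 - 1/3*2 = 3 - 2/3 = 7/3)
v(d, z) = 2 + 4*d (v(d, z) = 2 + d*(-1 + 5) = 2 + d*4 = 2 + 4*d)
m(J, D) = 1/9 (m(J, D) = (-2 + 7/3)**2 = (1/3)**2 = 1/9)
m(M(2), 2)/v(-25, -3) = 1/(9*(2 + 4*(-25))) = 1/(9*(2 - 100)) = (1/9)/(-98) = (1/9)*(-1/98) = -1/882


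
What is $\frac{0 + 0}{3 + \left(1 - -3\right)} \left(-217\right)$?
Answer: $0$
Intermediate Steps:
$\frac{0 + 0}{3 + \left(1 - -3\right)} \left(-217\right) = \frac{0}{3 + \left(1 + 3\right)} \left(-217\right) = \frac{0}{3 + 4} \left(-217\right) = \frac{0}{7} \left(-217\right) = 0 \cdot \frac{1}{7} \left(-217\right) = 0 \left(-217\right) = 0$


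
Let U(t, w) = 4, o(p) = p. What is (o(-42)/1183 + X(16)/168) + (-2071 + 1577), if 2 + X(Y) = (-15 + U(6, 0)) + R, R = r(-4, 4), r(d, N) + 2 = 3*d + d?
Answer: -14031895/28392 ≈ -494.22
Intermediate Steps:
r(d, N) = -2 + 4*d (r(d, N) = -2 + (3*d + d) = -2 + 4*d)
R = -18 (R = -2 + 4*(-4) = -2 - 16 = -18)
X(Y) = -31 (X(Y) = -2 + ((-15 + 4) - 18) = -2 + (-11 - 18) = -2 - 29 = -31)
(o(-42)/1183 + X(16)/168) + (-2071 + 1577) = (-42/1183 - 31/168) + (-2071 + 1577) = (-42*1/1183 - 31*1/168) - 494 = (-6/169 - 31/168) - 494 = -6247/28392 - 494 = -14031895/28392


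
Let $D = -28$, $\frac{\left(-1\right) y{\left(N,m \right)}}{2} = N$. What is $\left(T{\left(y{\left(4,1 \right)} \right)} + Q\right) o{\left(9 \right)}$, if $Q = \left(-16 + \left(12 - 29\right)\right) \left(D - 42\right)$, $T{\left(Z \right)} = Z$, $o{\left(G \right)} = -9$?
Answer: $-20718$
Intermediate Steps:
$y{\left(N,m \right)} = - 2 N$
$Q = 2310$ ($Q = \left(-16 + \left(12 - 29\right)\right) \left(-28 - 42\right) = \left(-16 - 17\right) \left(-70\right) = \left(-33\right) \left(-70\right) = 2310$)
$\left(T{\left(y{\left(4,1 \right)} \right)} + Q\right) o{\left(9 \right)} = \left(\left(-2\right) 4 + 2310\right) \left(-9\right) = \left(-8 + 2310\right) \left(-9\right) = 2302 \left(-9\right) = -20718$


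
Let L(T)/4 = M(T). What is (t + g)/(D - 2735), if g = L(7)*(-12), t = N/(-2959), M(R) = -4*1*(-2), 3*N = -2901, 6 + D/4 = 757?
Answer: -1135289/795971 ≈ -1.4263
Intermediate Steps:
D = 3004 (D = -24 + 4*757 = -24 + 3028 = 3004)
N = -967 (N = (⅓)*(-2901) = -967)
M(R) = 8 (M(R) = -4*(-2) = 8)
t = 967/2959 (t = -967/(-2959) = -967*(-1/2959) = 967/2959 ≈ 0.32680)
L(T) = 32 (L(T) = 4*8 = 32)
g = -384 (g = 32*(-12) = -384)
(t + g)/(D - 2735) = (967/2959 - 384)/(3004 - 2735) = -1135289/2959/269 = -1135289/2959*1/269 = -1135289/795971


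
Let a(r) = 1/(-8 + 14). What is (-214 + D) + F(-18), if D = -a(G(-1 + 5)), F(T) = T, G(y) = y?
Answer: -1393/6 ≈ -232.17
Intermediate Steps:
a(r) = ⅙ (a(r) = 1/6 = ⅙)
D = -⅙ (D = -1*⅙ = -⅙ ≈ -0.16667)
(-214 + D) + F(-18) = (-214 - ⅙) - 18 = -1285/6 - 18 = -1393/6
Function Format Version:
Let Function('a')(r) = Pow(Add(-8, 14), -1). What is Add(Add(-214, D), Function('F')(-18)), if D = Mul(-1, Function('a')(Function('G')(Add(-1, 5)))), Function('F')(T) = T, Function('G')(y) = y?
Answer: Rational(-1393, 6) ≈ -232.17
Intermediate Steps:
Function('a')(r) = Rational(1, 6) (Function('a')(r) = Pow(6, -1) = Rational(1, 6))
D = Rational(-1, 6) (D = Mul(-1, Rational(1, 6)) = Rational(-1, 6) ≈ -0.16667)
Add(Add(-214, D), Function('F')(-18)) = Add(Add(-214, Rational(-1, 6)), -18) = Add(Rational(-1285, 6), -18) = Rational(-1393, 6)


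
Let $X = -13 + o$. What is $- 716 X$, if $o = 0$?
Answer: $9308$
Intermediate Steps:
$X = -13$ ($X = -13 + 0 = -13$)
$- 716 X = \left(-716\right) \left(-13\right) = 9308$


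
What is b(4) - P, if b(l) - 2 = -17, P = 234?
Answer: -249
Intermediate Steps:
b(l) = -15 (b(l) = 2 - 17 = -15)
b(4) - P = -15 - 1*234 = -15 - 234 = -249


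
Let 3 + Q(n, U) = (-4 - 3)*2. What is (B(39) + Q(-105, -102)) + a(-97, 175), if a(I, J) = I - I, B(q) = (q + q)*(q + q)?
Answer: 6067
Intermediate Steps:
Q(n, U) = -17 (Q(n, U) = -3 + (-4 - 3)*2 = -3 - 7*2 = -3 - 14 = -17)
B(q) = 4*q**2 (B(q) = (2*q)*(2*q) = 4*q**2)
a(I, J) = 0
(B(39) + Q(-105, -102)) + a(-97, 175) = (4*39**2 - 17) + 0 = (4*1521 - 17) + 0 = (6084 - 17) + 0 = 6067 + 0 = 6067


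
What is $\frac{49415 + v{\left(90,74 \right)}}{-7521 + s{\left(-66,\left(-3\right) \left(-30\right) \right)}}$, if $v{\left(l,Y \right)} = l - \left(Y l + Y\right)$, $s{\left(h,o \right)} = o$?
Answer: $- \frac{14257}{2477} \approx -5.7558$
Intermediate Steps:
$v{\left(l,Y \right)} = l - Y - Y l$ ($v{\left(l,Y \right)} = l - \left(Y + Y l\right) = l - Y - Y l$)
$\frac{49415 + v{\left(90,74 \right)}}{-7521 + s{\left(-66,\left(-3\right) \left(-30\right) \right)}} = \frac{49415 - \left(-16 + 6660\right)}{-7521 - -90} = \frac{49415 - 6644}{-7521 + 90} = \frac{49415 - 6644}{-7431} = 42771 \left(- \frac{1}{7431}\right) = - \frac{14257}{2477}$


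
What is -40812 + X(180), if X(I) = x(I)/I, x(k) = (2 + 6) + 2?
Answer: -734615/18 ≈ -40812.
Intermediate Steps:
x(k) = 10 (x(k) = 8 + 2 = 10)
X(I) = 10/I
-40812 + X(180) = -40812 + 10/180 = -40812 + 10*(1/180) = -40812 + 1/18 = -734615/18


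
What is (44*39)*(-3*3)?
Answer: -15444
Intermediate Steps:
(44*39)*(-3*3) = 1716*(-9) = -15444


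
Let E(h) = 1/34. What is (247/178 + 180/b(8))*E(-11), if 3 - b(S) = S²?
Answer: -16973/369172 ≈ -0.045976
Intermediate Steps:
b(S) = 3 - S²
E(h) = 1/34
(247/178 + 180/b(8))*E(-11) = (247/178 + 180/(3 - 1*8²))*(1/34) = (247*(1/178) + 180/(3 - 1*64))*(1/34) = (247/178 + 180/(3 - 64))*(1/34) = (247/178 + 180/(-61))*(1/34) = (247/178 + 180*(-1/61))*(1/34) = (247/178 - 180/61)*(1/34) = -16973/10858*1/34 = -16973/369172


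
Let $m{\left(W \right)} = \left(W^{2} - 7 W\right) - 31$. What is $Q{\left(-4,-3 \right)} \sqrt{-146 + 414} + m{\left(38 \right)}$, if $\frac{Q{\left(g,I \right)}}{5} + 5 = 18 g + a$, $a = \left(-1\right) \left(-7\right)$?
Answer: $1147 - 700 \sqrt{67} \approx -4582.8$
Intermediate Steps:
$a = 7$
$Q{\left(g,I \right)} = 10 + 90 g$ ($Q{\left(g,I \right)} = -25 + 5 \left(18 g + 7\right) = -25 + 5 \left(7 + 18 g\right) = -25 + \left(35 + 90 g\right) = 10 + 90 g$)
$m{\left(W \right)} = -31 + W^{2} - 7 W$
$Q{\left(-4,-3 \right)} \sqrt{-146 + 414} + m{\left(38 \right)} = \left(10 + 90 \left(-4\right)\right) \sqrt{-146 + 414} - \left(297 - 1444\right) = \left(10 - 360\right) \sqrt{268} - -1147 = - 350 \cdot 2 \sqrt{67} + 1147 = - 700 \sqrt{67} + 1147 = 1147 - 700 \sqrt{67}$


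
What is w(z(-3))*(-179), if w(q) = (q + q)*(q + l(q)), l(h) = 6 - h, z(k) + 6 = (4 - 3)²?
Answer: 10740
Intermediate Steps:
z(k) = -5 (z(k) = -6 + (4 - 3)² = -6 + 1² = -6 + 1 = -5)
w(q) = 12*q (w(q) = (q + q)*(q + (6 - q)) = (2*q)*6 = 12*q)
w(z(-3))*(-179) = (12*(-5))*(-179) = -60*(-179) = 10740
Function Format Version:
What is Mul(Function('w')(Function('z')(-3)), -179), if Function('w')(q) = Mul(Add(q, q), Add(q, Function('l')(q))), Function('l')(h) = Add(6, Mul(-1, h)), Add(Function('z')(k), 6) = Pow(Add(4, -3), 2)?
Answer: 10740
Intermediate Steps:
Function('z')(k) = -5 (Function('z')(k) = Add(-6, Pow(Add(4, -3), 2)) = Add(-6, Pow(1, 2)) = Add(-6, 1) = -5)
Function('w')(q) = Mul(12, q) (Function('w')(q) = Mul(Add(q, q), Add(q, Add(6, Mul(-1, q)))) = Mul(Mul(2, q), 6) = Mul(12, q))
Mul(Function('w')(Function('z')(-3)), -179) = Mul(Mul(12, -5), -179) = Mul(-60, -179) = 10740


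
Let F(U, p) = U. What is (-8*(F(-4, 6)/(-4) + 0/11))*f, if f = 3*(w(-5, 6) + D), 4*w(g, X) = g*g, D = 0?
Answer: -150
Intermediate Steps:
w(g, X) = g²/4 (w(g, X) = (g*g)/4 = g²/4)
f = 75/4 (f = 3*((¼)*(-5)² + 0) = 3*((¼)*25 + 0) = 3*(25/4 + 0) = 3*(25/4) = 75/4 ≈ 18.750)
(-8*(F(-4, 6)/(-4) + 0/11))*f = -8*(-4/(-4) + 0/11)*(75/4) = -8*(-4*(-¼) + 0*(1/11))*(75/4) = -8*(1 + 0)*(75/4) = -8*1*(75/4) = -8*75/4 = -150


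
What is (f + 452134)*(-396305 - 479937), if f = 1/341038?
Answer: -67556012870620253/170519 ≈ -3.9618e+11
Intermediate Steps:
f = 1/341038 ≈ 2.9322e-6
(f + 452134)*(-396305 - 479937) = (1/341038 + 452134)*(-396305 - 479937) = (154194875093/341038)*(-876242) = -67556012870620253/170519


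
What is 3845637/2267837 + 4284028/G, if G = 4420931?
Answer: 26716773035483/10025950896247 ≈ 2.6648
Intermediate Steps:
3845637/2267837 + 4284028/G = 3845637/2267837 + 4284028/4420931 = 26716773035483/10025950896247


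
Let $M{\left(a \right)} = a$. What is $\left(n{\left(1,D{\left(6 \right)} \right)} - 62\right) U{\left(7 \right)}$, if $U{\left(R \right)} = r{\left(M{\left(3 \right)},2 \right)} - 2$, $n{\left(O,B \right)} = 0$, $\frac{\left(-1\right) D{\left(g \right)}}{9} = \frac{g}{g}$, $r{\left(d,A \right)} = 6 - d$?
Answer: $-62$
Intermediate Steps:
$D{\left(g \right)} = -9$ ($D{\left(g \right)} = - 9 \frac{g}{g} = \left(-9\right) 1 = -9$)
$U{\left(R \right)} = 1$ ($U{\left(R \right)} = \left(6 - 3\right) - 2 = 3 - 2 = 1$)
$\left(n{\left(1,D{\left(6 \right)} \right)} - 62\right) U{\left(7 \right)} = \left(0 - 62\right) 1 = \left(-62\right) 1 = -62$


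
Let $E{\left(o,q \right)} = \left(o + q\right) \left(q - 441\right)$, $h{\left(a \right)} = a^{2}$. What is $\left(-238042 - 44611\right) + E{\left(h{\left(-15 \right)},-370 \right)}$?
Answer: $-165058$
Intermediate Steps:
$E{\left(o,q \right)} = \left(-441 + q\right) \left(o + q\right)$ ($E{\left(o,q \right)} = \left(o + q\right) \left(-441 + q\right) = \left(-441 + q\right) \left(o + q\right)$)
$\left(-238042 - 44611\right) + E{\left(h{\left(-15 \right)},-370 \right)} = \left(-238042 - 44611\right) + \left(\left(-370\right)^{2} - 441 \left(-15\right)^{2} - -163170 + \left(-15\right)^{2} \left(-370\right)\right) = -282653 + \left(136900 - 99225 + 163170 + 225 \left(-370\right)\right) = -282653 + \left(136900 - 99225 + 163170 - 83250\right) = -282653 + 117595 = -165058$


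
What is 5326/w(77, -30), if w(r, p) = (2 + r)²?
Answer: 5326/6241 ≈ 0.85339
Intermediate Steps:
5326/w(77, -30) = 5326/((2 + 77)²) = 5326/(79²) = 5326/6241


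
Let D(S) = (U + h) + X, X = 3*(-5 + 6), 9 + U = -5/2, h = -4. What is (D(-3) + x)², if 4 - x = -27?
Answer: 1369/4 ≈ 342.25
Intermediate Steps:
U = -23/2 (U = -9 - 5/2 = -23/2 ≈ -11.500)
x = 31 (x = 4 - 1*(-27) = 4 + 27 = 31)
X = 3 (X = 3*1 = 3)
D(S) = -25/2 (D(S) = (-23/2 - 4) + 3 = -31/2 + 3 = -25/2)
(D(-3) + x)² = (-25/2 + 31)² = (37/2)² = 1369/4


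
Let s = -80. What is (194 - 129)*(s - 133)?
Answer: -13845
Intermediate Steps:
(194 - 129)*(s - 133) = (194 - 129)*(-80 - 133) = 65*(-213) = -13845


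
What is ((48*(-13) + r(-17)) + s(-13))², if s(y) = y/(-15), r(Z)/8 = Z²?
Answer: 641760889/225 ≈ 2.8523e+6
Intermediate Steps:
r(Z) = 8*Z²
s(y) = -y/15 (s(y) = y*(-1/15) = -y/15)
((48*(-13) + r(-17)) + s(-13))² = ((48*(-13) + 8*(-17)²) - 1/15*(-13))² = ((-624 + 8*289) + 13/15)² = ((-624 + 2312) + 13/15)² = (1688 + 13/15)² = (25333/15)² = 641760889/225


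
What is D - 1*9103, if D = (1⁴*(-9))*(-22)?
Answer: -8905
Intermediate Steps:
D = 198 (D = (1*(-9))*(-22) = -9*(-22) = 198)
D - 1*9103 = 198 - 1*9103 = 198 - 9103 = -8905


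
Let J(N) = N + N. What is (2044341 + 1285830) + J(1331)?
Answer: 3332833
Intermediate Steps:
J(N) = 2*N
(2044341 + 1285830) + J(1331) = (2044341 + 1285830) + 2*1331 = 3330171 + 2662 = 3332833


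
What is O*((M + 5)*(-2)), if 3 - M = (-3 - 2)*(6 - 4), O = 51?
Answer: -1836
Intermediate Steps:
M = 13 (M = 3 - (-3 - 2)*(6 - 4) = 3 - (-5)*2 = 3 - 1*(-10) = 3 + 10 = 13)
O*((M + 5)*(-2)) = 51*((13 + 5)*(-2)) = 51*(18*(-2)) = 51*(-36) = -1836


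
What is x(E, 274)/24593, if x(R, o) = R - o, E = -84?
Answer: -358/24593 ≈ -0.014557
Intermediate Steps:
x(E, 274)/24593 = (-84 - 1*274)/24593 = (-84 - 274)*(1/24593) = -358*1/24593 = -358/24593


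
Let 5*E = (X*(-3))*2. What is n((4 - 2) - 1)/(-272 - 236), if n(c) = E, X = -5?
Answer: -3/254 ≈ -0.011811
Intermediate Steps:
E = 6 (E = (-5*(-3)*2)/5 = (15*2)/5 = (1/5)*30 = 6)
n(c) = 6
n((4 - 2) - 1)/(-272 - 236) = 6/(-272 - 236) = 6/(-508) = -1/508*6 = -3/254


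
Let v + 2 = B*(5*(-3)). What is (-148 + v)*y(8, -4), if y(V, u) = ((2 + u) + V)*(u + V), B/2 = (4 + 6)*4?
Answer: -32400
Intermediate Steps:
B = 80 (B = 2*((4 + 6)*4) = 2*(10*4) = 2*40 = 80)
v = -1202 (v = -2 + 80*(5*(-3)) = -2 + 80*(-15) = -2 - 1200 = -1202)
y(V, u) = (V + u)*(2 + V + u) (y(V, u) = (2 + V + u)*(V + u) = (V + u)*(2 + V + u))
(-148 + v)*y(8, -4) = (-148 - 1202)*(8² + (-4)² + 2*8 + 2*(-4) + 2*8*(-4)) = -1350*(64 + 16 + 16 - 8 - 64) = -1350*24 = -32400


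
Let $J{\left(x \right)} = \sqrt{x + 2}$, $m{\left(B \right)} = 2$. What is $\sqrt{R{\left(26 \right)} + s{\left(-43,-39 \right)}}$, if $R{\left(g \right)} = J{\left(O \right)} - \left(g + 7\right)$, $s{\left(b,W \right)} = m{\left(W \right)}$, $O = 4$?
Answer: $\sqrt{-31 + \sqrt{6}} \approx 5.3433 i$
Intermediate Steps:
$s{\left(b,W \right)} = 2$
$J{\left(x \right)} = \sqrt{2 + x}$
$R{\left(g \right)} = -7 + \sqrt{6} - g$ ($R{\left(g \right)} = \sqrt{2 + 4} - \left(g + 7\right) = \sqrt{6} - \left(7 + g\right) = -7 + \sqrt{6} - g$)
$\sqrt{R{\left(26 \right)} + s{\left(-43,-39 \right)}} = \sqrt{\left(-7 + \sqrt{6} - 26\right) + 2} = \sqrt{\left(-33 + \sqrt{6}\right) + 2} = \sqrt{-31 + \sqrt{6}}$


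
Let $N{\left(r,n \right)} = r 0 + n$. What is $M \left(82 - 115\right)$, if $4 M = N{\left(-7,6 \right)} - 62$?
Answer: $462$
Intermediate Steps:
$N{\left(r,n \right)} = n$ ($N{\left(r,n \right)} = 0 + n = n$)
$M = -14$ ($M = \frac{6 - 62}{4} = \frac{1}{4} \left(-56\right) = -14$)
$M \left(82 - 115\right) = - 14 \left(82 - 115\right) = \left(-14\right) \left(-33\right) = 462$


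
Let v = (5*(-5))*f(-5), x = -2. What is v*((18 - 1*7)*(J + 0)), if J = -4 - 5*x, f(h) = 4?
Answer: -6600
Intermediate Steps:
J = 6 (J = -4 - 5*(-2) = -4 + 10 = 6)
v = -100 (v = (5*(-5))*4 = -25*4 = -100)
v*((18 - 1*7)*(J + 0)) = -100*(18 - 1*7)*(6 + 0) = -100*(18 - 7)*6 = -1100*6 = -100*66 = -6600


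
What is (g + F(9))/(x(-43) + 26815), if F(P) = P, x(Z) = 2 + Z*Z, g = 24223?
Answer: 12116/14333 ≈ 0.84532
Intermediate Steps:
x(Z) = 2 + Z**2
(g + F(9))/(x(-43) + 26815) = (24223 + 9)/((2 + (-43)**2) + 26815) = 24232/((2 + 1849) + 26815) = 24232/(1851 + 26815) = 24232/28666 = 24232*(1/28666) = 12116/14333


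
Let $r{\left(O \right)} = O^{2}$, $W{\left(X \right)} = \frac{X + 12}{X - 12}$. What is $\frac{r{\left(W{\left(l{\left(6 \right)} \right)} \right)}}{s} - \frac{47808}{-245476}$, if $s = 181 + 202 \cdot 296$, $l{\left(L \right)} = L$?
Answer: $\frac{239116539}{1226827679} \approx 0.19491$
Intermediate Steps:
$W{\left(X \right)} = \frac{12 + X}{-12 + X}$
$s = 59973$ ($s = 181 + 59792 = 59973$)
$\frac{r{\left(W{\left(l{\left(6 \right)} \right)} \right)}}{s} - \frac{47808}{-245476} = \frac{\left(\frac{12 + 6}{-12 + 6}\right)^{2}}{59973} - \frac{47808}{-245476} = \left(\frac{1}{-6} \cdot 18\right)^{2} \cdot \frac{1}{59973} - - \frac{11952}{61369} = \left(\left(- \frac{1}{6}\right) 18\right)^{2} \cdot \frac{1}{59973} + \frac{11952}{61369} = \left(-3\right)^{2} \cdot \frac{1}{59973} + \frac{11952}{61369} = 9 \cdot \frac{1}{59973} + \frac{11952}{61369} = \frac{3}{19991} + \frac{11952}{61369} = \frac{239116539}{1226827679}$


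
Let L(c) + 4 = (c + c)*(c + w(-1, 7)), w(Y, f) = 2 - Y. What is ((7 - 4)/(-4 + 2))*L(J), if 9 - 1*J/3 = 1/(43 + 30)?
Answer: -12880074/5329 ≈ -2417.0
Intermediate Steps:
J = 1968/73 (J = 27 - 3/(43 + 30) = 27 - 3/73 = 1968/73 ≈ 26.959)
L(c) = -4 + 2*c*(3 + c) (L(c) = -4 + (c + c)*(c + (2 - 1*(-1))) = -4 + (2*c)*(c + (2 + 1)) = -4 + (2*c)*(c + 3) = -4 + (2*c)*(3 + c) = -4 + 2*c*(3 + c))
((7 - 4)/(-4 + 2))*L(J) = ((7 - 4)/(-4 + 2))*(-4 + 2*(1968/73)² + 6*(1968/73)) = (3/(-2))*(-4 + 2*(3873024/5329) + 11808/73) = (3*(-½))*(-4 + 7746048/5329 + 11808/73) = -3/2*8586716/5329 = -12880074/5329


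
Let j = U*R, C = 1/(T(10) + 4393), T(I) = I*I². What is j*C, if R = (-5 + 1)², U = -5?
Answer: -80/5393 ≈ -0.014834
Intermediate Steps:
R = 16 (R = (-4)² = 16)
T(I) = I³
C = 1/5393 (C = 1/(10³ + 4393) = 1/(1000 + 4393) = 1/5393 ≈ 0.00018543)
j = -80 (j = -5*16 = -80)
j*C = -80*1/5393 = -80/5393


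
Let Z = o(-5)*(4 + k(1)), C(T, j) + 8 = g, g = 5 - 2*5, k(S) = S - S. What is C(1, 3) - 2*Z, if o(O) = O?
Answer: 27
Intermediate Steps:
k(S) = 0
g = -5 (g = 5 - 10 = -5)
C(T, j) = -13 (C(T, j) = -8 - 5 = -13)
Z = -20 (Z = -5*(4 + 0) = -5*4 = -20)
C(1, 3) - 2*Z = -13 - 2*(-20) = -13 + 40 = 27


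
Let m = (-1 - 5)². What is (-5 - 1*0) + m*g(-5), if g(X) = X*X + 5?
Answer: 1075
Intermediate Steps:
g(X) = 5 + X² (g(X) = X² + 5 = 5 + X²)
m = 36 (m = (-6)² = 36)
(-5 - 1*0) + m*g(-5) = (-5 - 1*0) + 36*(5 + (-5)²) = (-5 + 0) + 36*(5 + 25) = -5 + 36*30 = -5 + 1080 = 1075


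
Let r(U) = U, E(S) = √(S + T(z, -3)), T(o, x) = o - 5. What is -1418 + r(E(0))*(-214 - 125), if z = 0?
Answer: -1418 - 339*I*√5 ≈ -1418.0 - 758.03*I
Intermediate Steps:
T(o, x) = -5 + o
E(S) = √(-5 + S) (E(S) = √(S + (-5 + 0)) = √(S - 5) = √(-5 + S))
-1418 + r(E(0))*(-214 - 125) = -1418 + √(-5 + 0)*(-214 - 125) = -1418 + √(-5)*(-339) = -1418 + (I*√5)*(-339) = -1418 - 339*I*√5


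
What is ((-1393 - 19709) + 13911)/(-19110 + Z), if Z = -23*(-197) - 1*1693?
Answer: 799/1808 ≈ 0.44192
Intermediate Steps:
Z = 2838 (Z = 4531 - 1693 = 2838)
((-1393 - 19709) + 13911)/(-19110 + Z) = ((-1393 - 19709) + 13911)/(-19110 + 2838) = (-21102 + 13911)/(-16272) = -7191*(-1/16272) = 799/1808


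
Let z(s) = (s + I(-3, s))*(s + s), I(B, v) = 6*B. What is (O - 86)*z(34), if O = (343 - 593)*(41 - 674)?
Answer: 172082432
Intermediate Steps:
z(s) = 2*s*(-18 + s) (z(s) = (s + 6*(-3))*(s + s) = (s - 18)*(2*s) = (-18 + s)*(2*s) = 2*s*(-18 + s))
O = 158250 (O = -250*(-633) = 158250)
(O - 86)*z(34) = (158250 - 86)*(2*34*(-18 + 34)) = 158164*(2*34*16) = 158164*1088 = 172082432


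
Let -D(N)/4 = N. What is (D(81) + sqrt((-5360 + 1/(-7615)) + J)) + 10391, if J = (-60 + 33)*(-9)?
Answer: 10067 + 2*I*sqrt(74181438735)/7615 ≈ 10067.0 + 71.533*I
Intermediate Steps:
D(N) = -4*N
J = 243 (J = -27*(-9) = 243)
(D(81) + sqrt((-5360 + 1/(-7615)) + J)) + 10391 = (-4*81 + sqrt((-5360 + 1/(-7615)) + 243)) + 10391 = (-324 + sqrt((-5360 - 1/7615) + 243)) + 10391 = (-324 + sqrt(-40816401/7615 + 243)) + 10391 = (-324 + sqrt(-38965956/7615)) + 10391 = (-324 + 2*I*sqrt(74181438735)/7615) + 10391 = 10067 + 2*I*sqrt(74181438735)/7615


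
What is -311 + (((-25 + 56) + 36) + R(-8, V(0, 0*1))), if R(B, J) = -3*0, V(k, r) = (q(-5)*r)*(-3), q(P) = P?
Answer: -244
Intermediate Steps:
V(k, r) = 15*r (V(k, r) = -5*r*(-3) = 15*r)
R(B, J) = 0
-311 + (((-25 + 56) + 36) + R(-8, V(0, 0*1))) = -311 + (((-25 + 56) + 36) + 0) = -311 + ((31 + 36) + 0) = -311 + (67 + 0) = -311 + 67 = -244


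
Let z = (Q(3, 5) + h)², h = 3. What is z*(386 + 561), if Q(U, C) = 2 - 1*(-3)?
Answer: 60608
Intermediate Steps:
Q(U, C) = 5 (Q(U, C) = 2 + 3 = 5)
z = 64 (z = (5 + 3)² = 8² = 64)
z*(386 + 561) = 64*(386 + 561) = 64*947 = 60608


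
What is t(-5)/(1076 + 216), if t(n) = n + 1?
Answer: -1/323 ≈ -0.0030960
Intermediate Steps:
t(n) = 1 + n
t(-5)/(1076 + 216) = (1 - 5)/(1076 + 216) = -4/1292 = -4*1/1292 = -1/323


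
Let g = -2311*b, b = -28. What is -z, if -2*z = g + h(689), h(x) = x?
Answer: 65397/2 ≈ 32699.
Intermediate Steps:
g = 64708 (g = -2311*(-28) = 64708)
z = -65397/2 (z = -(64708 + 689)/2 = -1/2*65397 = -65397/2 ≈ -32699.)
-z = -1*(-65397/2) = 65397/2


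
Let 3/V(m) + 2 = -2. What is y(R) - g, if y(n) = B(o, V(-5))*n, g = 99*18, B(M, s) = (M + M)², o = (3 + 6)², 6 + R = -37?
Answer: -1130274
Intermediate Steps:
R = -43 (R = -6 - 37 = -43)
V(m) = -¾ (V(m) = 3/(-2 - 2) = 3/(-4) = 3*(-¼) = -¾)
o = 81 (o = 9² = 81)
B(M, s) = 4*M² (B(M, s) = (2*M)² = 4*M²)
g = 1782
y(n) = 26244*n (y(n) = (4*81²)*n = (4*6561)*n = 26244*n)
y(R) - g = 26244*(-43) - 1*1782 = -1128492 - 1782 = -1130274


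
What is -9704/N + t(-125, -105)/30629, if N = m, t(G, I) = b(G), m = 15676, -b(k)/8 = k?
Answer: -70386954/120035051 ≈ -0.58639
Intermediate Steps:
b(k) = -8*k
t(G, I) = -8*G
N = 15676
-9704/N + t(-125, -105)/30629 = -9704/15676 - 8*(-125)/30629 = -9704*1/15676 + 1000*(1/30629) = -2426/3919 + 1000/30629 = -70386954/120035051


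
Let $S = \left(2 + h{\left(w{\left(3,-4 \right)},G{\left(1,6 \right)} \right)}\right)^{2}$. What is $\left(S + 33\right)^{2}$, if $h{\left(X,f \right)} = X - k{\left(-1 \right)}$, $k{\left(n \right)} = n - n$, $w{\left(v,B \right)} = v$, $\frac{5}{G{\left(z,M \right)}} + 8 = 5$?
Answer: $3364$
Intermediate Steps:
$G{\left(z,M \right)} = - \frac{5}{3}$ ($G{\left(z,M \right)} = \frac{5}{-8 + 5} = \frac{5}{-3} = 5 \left(- \frac{1}{3}\right) = - \frac{5}{3}$)
$k{\left(n \right)} = 0$
$h{\left(X,f \right)} = X$ ($h{\left(X,f \right)} = X - 0 = X + 0 = X$)
$S = 25$ ($S = \left(2 + 3\right)^{2} = 5^{2} = 25$)
$\left(S + 33\right)^{2} = \left(25 + 33\right)^{2} = 58^{2} = 3364$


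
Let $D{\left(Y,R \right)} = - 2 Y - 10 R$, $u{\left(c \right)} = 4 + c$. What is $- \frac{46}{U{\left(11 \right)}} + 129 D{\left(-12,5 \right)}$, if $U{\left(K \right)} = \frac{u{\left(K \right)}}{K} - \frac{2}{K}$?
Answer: $- \frac{44108}{13} \approx -3392.9$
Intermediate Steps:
$U{\left(K \right)} = - \frac{2}{K} + \frac{4 + K}{K}$ ($U{\left(K \right)} = \frac{4 + K}{K} - \frac{2}{K} = - \frac{2}{K} + \frac{4 + K}{K}$)
$D{\left(Y,R \right)} = - 10 R - 2 Y$
$- \frac{46}{U{\left(11 \right)}} + 129 D{\left(-12,5 \right)} = - \frac{46}{\frac{1}{11} \left(2 + 11\right)} + 129 \left(\left(-10\right) 5 - -24\right) = - \frac{46}{\frac{1}{11} \cdot 13} + 129 \left(-50 + 24\right) = - \frac{46}{\frac{13}{11}} + 129 \left(-26\right) = \left(-46\right) \frac{11}{13} - 3354 = - \frac{506}{13} - 3354 = - \frac{44108}{13}$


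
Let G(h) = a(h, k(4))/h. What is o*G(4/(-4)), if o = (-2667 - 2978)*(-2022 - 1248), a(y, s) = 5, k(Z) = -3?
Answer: -92295750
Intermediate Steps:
G(h) = 5/h
o = 18459150 (o = -5645*(-3270) = 18459150)
o*G(4/(-4)) = 18459150*(5/((4/(-4)))) = 18459150*(5/((4*(-1/4)))) = 18459150*(5/(-1)) = 18459150*(5*(-1)) = 18459150*(-5) = -92295750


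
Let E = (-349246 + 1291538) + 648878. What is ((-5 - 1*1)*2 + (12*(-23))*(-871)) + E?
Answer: 1831554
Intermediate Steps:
E = 1591170 (E = 942292 + 648878 = 1591170)
((-5 - 1*1)*2 + (12*(-23))*(-871)) + E = ((-5 - 1*1)*2 + (12*(-23))*(-871)) + 1591170 = ((-5 - 1)*2 - 276*(-871)) + 1591170 = (-6*2 + 240396) + 1591170 = (-12 + 240396) + 1591170 = 240384 + 1591170 = 1831554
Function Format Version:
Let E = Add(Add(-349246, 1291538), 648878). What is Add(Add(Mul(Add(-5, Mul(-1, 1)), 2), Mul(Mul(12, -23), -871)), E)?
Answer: 1831554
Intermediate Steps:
E = 1591170 (E = Add(942292, 648878) = 1591170)
Add(Add(Mul(Add(-5, Mul(-1, 1)), 2), Mul(Mul(12, -23), -871)), E) = Add(Add(Mul(Add(-5, Mul(-1, 1)), 2), Mul(Mul(12, -23), -871)), 1591170) = Add(Add(Mul(Add(-5, -1), 2), Mul(-276, -871)), 1591170) = Add(Add(Mul(-6, 2), 240396), 1591170) = Add(Add(-12, 240396), 1591170) = Add(240384, 1591170) = 1831554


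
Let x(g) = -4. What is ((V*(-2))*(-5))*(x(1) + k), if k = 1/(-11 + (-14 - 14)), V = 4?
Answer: -6280/39 ≈ -161.03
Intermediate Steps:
k = -1/39 (k = 1/(-11 - 28) = 1/(-39) = -1/39 ≈ -0.025641)
((V*(-2))*(-5))*(x(1) + k) = ((4*(-2))*(-5))*(-4 - 1/39) = -8*(-5)*(-157/39) = 40*(-157/39) = -6280/39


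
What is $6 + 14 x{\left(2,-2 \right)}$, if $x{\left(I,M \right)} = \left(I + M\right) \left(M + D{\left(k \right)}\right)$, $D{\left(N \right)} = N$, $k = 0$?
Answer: $6$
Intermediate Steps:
$x{\left(I,M \right)} = M \left(I + M\right)$ ($x{\left(I,M \right)} = \left(I + M\right) \left(M + 0\right) = \left(I + M\right) M = M \left(I + M\right)$)
$6 + 14 x{\left(2,-2 \right)} = 6 + 14 \left(- 2 \left(2 - 2\right)\right) = 6 + 14 \left(\left(-2\right) 0\right) = 6 + 14 \cdot 0 = 6 + 0 = 6$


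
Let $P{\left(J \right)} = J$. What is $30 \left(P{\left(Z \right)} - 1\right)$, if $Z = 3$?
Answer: $60$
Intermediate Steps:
$30 \left(P{\left(Z \right)} - 1\right) = 30 \left(3 - 1\right) = 30 \cdot 2 = 60$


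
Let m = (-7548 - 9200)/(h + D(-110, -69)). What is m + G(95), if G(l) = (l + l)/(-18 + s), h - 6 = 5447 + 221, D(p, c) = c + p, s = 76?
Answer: 36333/159355 ≈ 0.22800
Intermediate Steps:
h = 5674 (h = 6 + (5447 + 221) = 6 + 5668 = 5674)
G(l) = l/29 (G(l) = (l + l)/(-18 + 76) = (2*l)/58 = (2*l)*(1/58) = l/29)
m = -16748/5495 (m = (-7548 - 9200)/(5674 + (-69 - 110)) = -16748/(5674 - 179) = -16748/5495 ≈ -3.0479)
m + G(95) = -16748/5495 + (1/29)*95 = -16748/5495 + 95/29 = 36333/159355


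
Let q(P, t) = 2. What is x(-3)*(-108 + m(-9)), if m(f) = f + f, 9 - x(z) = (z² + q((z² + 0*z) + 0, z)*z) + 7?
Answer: 126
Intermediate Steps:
x(z) = 2 - z² - 2*z (x(z) = 9 - ((z² + 2*z) + 7) = 9 - (7 + z² + 2*z) = 9 + (-7 - z² - 2*z) = 2 - z² - 2*z)
m(f) = 2*f
x(-3)*(-108 + m(-9)) = (2 - 1*(-3)² - 2*(-3))*(-108 + 2*(-9)) = (2 - 1*9 + 6)*(-108 - 18) = (2 - 9 + 6)*(-126) = -1*(-126) = 126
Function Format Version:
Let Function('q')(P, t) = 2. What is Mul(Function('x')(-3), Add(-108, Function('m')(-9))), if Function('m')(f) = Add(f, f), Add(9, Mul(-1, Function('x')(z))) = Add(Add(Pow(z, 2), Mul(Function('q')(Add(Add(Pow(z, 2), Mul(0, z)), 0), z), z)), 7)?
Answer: 126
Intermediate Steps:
Function('x')(z) = Add(2, Mul(-1, Pow(z, 2)), Mul(-2, z)) (Function('x')(z) = Add(9, Mul(-1, Add(Add(Pow(z, 2), Mul(2, z)), 7))) = Add(9, Mul(-1, Add(7, Pow(z, 2), Mul(2, z)))) = Add(9, Add(-7, Mul(-1, Pow(z, 2)), Mul(-2, z))) = Add(2, Mul(-1, Pow(z, 2)), Mul(-2, z)))
Function('m')(f) = Mul(2, f)
Mul(Function('x')(-3), Add(-108, Function('m')(-9))) = Mul(Add(2, Mul(-1, Pow(-3, 2)), Mul(-2, -3)), Add(-108, Mul(2, -9))) = Mul(Add(2, Mul(-1, 9), 6), Add(-108, -18)) = Mul(Add(2, -9, 6), -126) = Mul(-1, -126) = 126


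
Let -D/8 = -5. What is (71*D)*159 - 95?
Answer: 451465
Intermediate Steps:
D = 40 (D = -8*(-5) = 40)
(71*D)*159 - 95 = (71*40)*159 - 95 = 2840*159 - 95 = 451560 - 95 = 451465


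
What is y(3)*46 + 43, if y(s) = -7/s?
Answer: -193/3 ≈ -64.333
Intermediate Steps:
y(3)*46 + 43 = -7/3*46 + 43 = -322/3 + 43 = -193/3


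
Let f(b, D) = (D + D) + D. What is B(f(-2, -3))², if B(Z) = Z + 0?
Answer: 81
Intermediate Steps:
f(b, D) = 3*D (f(b, D) = 2*D + D = 3*D)
B(Z) = Z
B(f(-2, -3))² = (3*(-3))² = (-9)² = 81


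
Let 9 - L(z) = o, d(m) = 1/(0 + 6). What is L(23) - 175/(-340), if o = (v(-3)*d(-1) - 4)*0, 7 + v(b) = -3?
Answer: 647/68 ≈ 9.5147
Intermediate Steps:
v(b) = -10 (v(b) = -7 - 3 = -10)
d(m) = ⅙ (d(m) = 1/6 = ⅙)
o = 0 (o = (-10*⅙ - 4)*0 = (-5/3 - 4)*0 = -17/3*0 = 0)
L(z) = 9 (L(z) = 9 - 1*0 = 9 + 0 = 9)
L(23) - 175/(-340) = 9 - 175/(-340) = 9 - 175*(-1)/340 = 9 - 1*(-35/68) = 9 + 35/68 = 647/68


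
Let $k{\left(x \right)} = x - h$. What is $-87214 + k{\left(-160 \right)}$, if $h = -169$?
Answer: $-87205$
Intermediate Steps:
$k{\left(x \right)} = 169 + x$ ($k{\left(x \right)} = x - -169 = x + 169 = 169 + x$)
$-87214 + k{\left(-160 \right)} = -87214 + \left(169 - 160\right) = -87214 + 9 = -87205$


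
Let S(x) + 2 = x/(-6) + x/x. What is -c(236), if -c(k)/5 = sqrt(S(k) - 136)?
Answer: 115*I*sqrt(3)/3 ≈ 66.395*I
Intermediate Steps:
S(x) = -1 - x/6 (S(x) = -2 + (x/(-6) + x/x) = -2 + (x*(-1/6) + 1) = -2 + (-x/6 + 1) = -2 + (1 - x/6) = -1 - x/6)
c(k) = -5*sqrt(-137 - k/6) (c(k) = -5*sqrt((-1 - k/6) - 136) = -5*sqrt(-137 - k/6))
-c(236) = -(-5)*sqrt(-4932 - 6*236)/6 = -(-5)*sqrt(-4932 - 1416)/6 = -(-5)*sqrt(-6348)/6 = -(-5)*46*I*sqrt(3)/6 = -(-115)*I*sqrt(3)/3 = 115*I*sqrt(3)/3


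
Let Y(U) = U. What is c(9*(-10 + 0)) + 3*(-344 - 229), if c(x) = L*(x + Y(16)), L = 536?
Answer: -41383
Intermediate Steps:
c(x) = 8576 + 536*x (c(x) = 536*(x + 16) = 536*(16 + x) = 8576 + 536*x)
c(9*(-10 + 0)) + 3*(-344 - 229) = (8576 + 536*(9*(-10 + 0))) + 3*(-344 - 229) = (8576 + 536*(9*(-10))) + 3*(-573) = (8576 + 536*(-90)) - 1719 = (8576 - 48240) - 1719 = -39664 - 1719 = -41383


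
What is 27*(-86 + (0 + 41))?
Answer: -1215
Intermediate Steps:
27*(-86 + (0 + 41)) = 27*(-86 + 41) = 27*(-45) = -1215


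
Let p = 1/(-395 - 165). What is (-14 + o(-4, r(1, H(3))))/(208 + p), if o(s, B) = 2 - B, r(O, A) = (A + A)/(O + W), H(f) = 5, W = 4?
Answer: -7840/116479 ≈ -0.067308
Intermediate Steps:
r(O, A) = 2*A/(4 + O) (r(O, A) = (A + A)/(O + 4) = (2*A)/(4 + O) = 2*A/(4 + O))
p = -1/560 (p = 1/(-560) = -1/560 ≈ -0.0017857)
(-14 + o(-4, r(1, H(3))))/(208 + p) = (-14 + (2 - 2*5/(4 + 1)))/(208 - 1/560) = (-14 + (2 - 2*5/5))/(116479/560) = (-14 + (2 - 2*5/5))*(560/116479) = (-14 + (2 - 1*2))*(560/116479) = (-14 + (2 - 2))*(560/116479) = (-14 + 0)*(560/116479) = -14*560/116479 = -7840/116479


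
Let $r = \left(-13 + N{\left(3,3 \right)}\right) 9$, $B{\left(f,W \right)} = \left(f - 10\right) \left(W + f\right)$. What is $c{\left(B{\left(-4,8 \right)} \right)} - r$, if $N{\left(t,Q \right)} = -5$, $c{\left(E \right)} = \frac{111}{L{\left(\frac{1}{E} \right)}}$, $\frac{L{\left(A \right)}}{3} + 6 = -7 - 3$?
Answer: $\frac{2555}{16} \approx 159.69$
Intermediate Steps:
$L{\left(A \right)} = -48$ ($L{\left(A \right)} = -18 + 3 \left(-7 - 3\right) = -18 + 3 \left(-10\right) = -18 - 30 = -48$)
$B{\left(f,W \right)} = \left(-10 + f\right) \left(W + f\right)$
$c{\left(E \right)} = - \frac{37}{16}$ ($c{\left(E \right)} = \frac{111}{-48} = 111 \left(- \frac{1}{48}\right) = - \frac{37}{16}$)
$r = -162$ ($r = \left(-13 - 5\right) 9 = \left(-18\right) 9 = -162$)
$c{\left(B{\left(-4,8 \right)} \right)} - r = - \frac{37}{16} - -162 = - \frac{37}{16} + 162 = \frac{2555}{16}$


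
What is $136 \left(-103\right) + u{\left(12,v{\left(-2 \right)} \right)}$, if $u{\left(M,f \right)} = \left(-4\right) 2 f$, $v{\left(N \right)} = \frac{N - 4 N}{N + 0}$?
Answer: $-13984$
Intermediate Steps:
$v{\left(N \right)} = -3$ ($v{\left(N \right)} = \frac{\left(-3\right) N}{N} = -3$)
$u{\left(M,f \right)} = - 8 f$
$136 \left(-103\right) + u{\left(12,v{\left(-2 \right)} \right)} = 136 \left(-103\right) - -24 = -14008 + 24 = -13984$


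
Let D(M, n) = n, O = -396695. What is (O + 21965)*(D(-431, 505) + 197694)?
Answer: -74271111270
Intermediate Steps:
(O + 21965)*(D(-431, 505) + 197694) = (-396695 + 21965)*(505 + 197694) = -374730*198199 = -74271111270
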